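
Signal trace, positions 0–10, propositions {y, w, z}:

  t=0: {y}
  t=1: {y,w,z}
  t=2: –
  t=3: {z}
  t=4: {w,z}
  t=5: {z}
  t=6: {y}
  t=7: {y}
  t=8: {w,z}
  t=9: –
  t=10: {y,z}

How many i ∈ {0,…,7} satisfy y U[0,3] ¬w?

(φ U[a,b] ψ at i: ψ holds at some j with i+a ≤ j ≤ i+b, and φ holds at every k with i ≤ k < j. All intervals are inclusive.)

7

Evaluate at each i in [0,7]:
  i=0: ✓ (rhs at j=0)
  i=1: ✓ (rhs at j=2; lhs holds on [1,1])
  i=2: ✓ (rhs at j=2)
  i=3: ✓ (rhs at j=3)
  i=4: ✗ (lhs fails at k=4 before rhs at j=5)
  i=5: ✓ (rhs at j=5)
  i=6: ✓ (rhs at j=6)
  i=7: ✓ (rhs at j=7)
Positions where it holds: {0, 1, 2, 3, 5, 6, 7} → 7.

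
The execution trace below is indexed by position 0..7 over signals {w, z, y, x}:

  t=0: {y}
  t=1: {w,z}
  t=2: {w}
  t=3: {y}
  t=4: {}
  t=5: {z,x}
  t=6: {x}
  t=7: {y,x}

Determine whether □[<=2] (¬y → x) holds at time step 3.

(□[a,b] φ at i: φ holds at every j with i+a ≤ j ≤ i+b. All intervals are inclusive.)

Check (¬y → x) at every j in [3,5]:
  j=3: antecedent false → ✓
  j=4: antecedent true; consequent false → ✗
  j=5: antecedent true; consequent true → ✓
Fails at j=4 → formula fails.

False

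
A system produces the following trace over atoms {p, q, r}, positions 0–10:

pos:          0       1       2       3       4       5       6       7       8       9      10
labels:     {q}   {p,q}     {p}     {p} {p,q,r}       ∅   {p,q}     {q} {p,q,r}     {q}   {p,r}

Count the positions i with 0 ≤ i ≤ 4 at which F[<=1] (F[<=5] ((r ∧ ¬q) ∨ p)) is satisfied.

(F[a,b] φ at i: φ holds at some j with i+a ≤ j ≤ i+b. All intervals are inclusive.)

Evaluate at each i in [0,4]:
  i=0: ✓ (witness j=0)
  i=1: ✓ (witness j=1)
  i=2: ✓ (witness j=2)
  i=3: ✓ (witness j=3)
  i=4: ✓ (witness j=4)
Positions where it holds: {0, 1, 2, 3, 4} → 5.

5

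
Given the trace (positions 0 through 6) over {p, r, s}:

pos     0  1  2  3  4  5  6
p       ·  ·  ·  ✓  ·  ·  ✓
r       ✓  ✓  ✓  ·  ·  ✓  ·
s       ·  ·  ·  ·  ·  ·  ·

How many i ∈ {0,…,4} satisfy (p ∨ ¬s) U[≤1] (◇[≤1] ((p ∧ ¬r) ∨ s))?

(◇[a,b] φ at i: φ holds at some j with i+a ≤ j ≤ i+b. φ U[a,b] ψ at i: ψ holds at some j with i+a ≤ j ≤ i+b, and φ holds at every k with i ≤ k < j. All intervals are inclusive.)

4

Evaluate at each i in [0,4]:
  i=0: ✗ (no rhs in [0,1])
  i=1: ✓ (rhs at j=2; lhs holds on [1,1])
  i=2: ✓ (rhs at j=2)
  i=3: ✓ (rhs at j=3)
  i=4: ✓ (rhs at j=5; lhs holds on [4,4])
Positions where it holds: {1, 2, 3, 4} → 4.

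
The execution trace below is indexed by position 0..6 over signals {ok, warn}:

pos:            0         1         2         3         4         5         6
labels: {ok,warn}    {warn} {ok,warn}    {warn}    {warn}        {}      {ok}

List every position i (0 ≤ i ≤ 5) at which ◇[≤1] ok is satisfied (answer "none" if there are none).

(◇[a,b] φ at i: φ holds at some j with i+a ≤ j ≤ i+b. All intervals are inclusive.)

0, 1, 2, 5

Evaluate at each i in [0,5]:
  i=0: ✓ (witness j=0)
  i=1: ✓ (witness j=2)
  i=2: ✓ (witness j=2)
  i=3: ✗ (none in [3,4])
  i=4: ✗ (none in [4,5])
  i=5: ✓ (witness j=6)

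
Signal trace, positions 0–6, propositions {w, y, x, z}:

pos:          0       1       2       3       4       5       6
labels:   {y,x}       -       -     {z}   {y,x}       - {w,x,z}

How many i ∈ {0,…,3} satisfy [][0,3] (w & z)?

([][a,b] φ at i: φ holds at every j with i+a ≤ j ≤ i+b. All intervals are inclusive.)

Evaluate at each i in [0,3]:
  i=0: ✗ (fails at j=0)
  i=1: ✗ (fails at j=1)
  i=2: ✗ (fails at j=2)
  i=3: ✗ (fails at j=3)
Positions where it holds: {} → 0.

0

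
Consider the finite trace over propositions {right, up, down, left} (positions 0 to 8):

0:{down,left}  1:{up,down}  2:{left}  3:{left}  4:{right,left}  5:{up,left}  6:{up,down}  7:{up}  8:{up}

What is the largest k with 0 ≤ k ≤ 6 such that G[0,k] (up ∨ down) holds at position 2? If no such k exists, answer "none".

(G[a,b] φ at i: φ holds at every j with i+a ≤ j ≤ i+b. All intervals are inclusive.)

none

(up ∨ down) must hold from j=2 onward; find where it first fails.
  j=2: fails → no k works.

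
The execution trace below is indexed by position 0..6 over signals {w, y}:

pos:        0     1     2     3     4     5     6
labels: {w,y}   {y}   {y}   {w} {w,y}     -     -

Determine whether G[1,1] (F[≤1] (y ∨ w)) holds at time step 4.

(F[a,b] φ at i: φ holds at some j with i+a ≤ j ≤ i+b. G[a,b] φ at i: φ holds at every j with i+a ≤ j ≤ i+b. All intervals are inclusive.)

False

Check F[≤1] (y ∨ w) at every j in [5,5]:
  j=5: fails (none in [5,6])
Fails at j=5 → formula fails.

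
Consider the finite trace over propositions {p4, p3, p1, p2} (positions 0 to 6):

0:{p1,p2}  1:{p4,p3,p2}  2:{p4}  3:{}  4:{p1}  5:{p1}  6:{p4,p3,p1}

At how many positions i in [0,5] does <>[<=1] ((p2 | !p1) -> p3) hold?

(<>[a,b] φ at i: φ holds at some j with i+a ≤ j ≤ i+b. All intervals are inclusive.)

5

Evaluate at each i in [0,5]:
  i=0: ✓ (witness j=1)
  i=1: ✓ (witness j=1)
  i=2: ✗ (none in [2,3])
  i=3: ✓ (witness j=4)
  i=4: ✓ (witness j=4)
  i=5: ✓ (witness j=5)
Positions where it holds: {0, 1, 3, 4, 5} → 5.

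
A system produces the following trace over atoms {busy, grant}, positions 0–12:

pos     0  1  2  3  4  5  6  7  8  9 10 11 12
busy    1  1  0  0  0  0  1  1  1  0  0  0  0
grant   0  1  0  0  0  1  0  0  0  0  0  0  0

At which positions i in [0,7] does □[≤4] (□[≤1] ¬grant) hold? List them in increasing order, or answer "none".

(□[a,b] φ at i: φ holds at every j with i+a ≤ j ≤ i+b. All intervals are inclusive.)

Evaluate at each i in [0,7]:
  i=0: ✗ (fails at j=0)
  i=1: ✗ (fails at j=1)
  i=2: ✗ (fails at j=4)
  i=3: ✗ (fails at j=4)
  i=4: ✗ (fails at j=4)
  i=5: ✗ (fails at j=5)
  i=6: ✓ (all of [6,10])
  i=7: ✓ (all of [7,11])

6, 7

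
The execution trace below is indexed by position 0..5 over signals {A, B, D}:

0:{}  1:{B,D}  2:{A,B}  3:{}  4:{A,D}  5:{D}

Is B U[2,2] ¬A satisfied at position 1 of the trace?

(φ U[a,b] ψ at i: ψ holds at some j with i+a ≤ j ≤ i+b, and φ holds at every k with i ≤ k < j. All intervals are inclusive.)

Yes

Need some j in [3,3] with ¬A, and B at every k in [1,j-1].
  j=3: ¬A holds; B holds at every k in [1,2] → satisfied.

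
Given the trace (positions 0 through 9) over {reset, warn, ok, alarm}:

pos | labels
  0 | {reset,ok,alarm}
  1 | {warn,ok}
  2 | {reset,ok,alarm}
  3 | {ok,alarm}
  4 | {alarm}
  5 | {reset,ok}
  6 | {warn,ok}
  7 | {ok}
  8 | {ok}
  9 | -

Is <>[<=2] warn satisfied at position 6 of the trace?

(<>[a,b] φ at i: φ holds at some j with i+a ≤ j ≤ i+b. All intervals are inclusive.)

Check warn at each j in [6,8]:
  j=6: true
  j=7: false
  j=8: false
Found at j=6 → formula holds.

Yes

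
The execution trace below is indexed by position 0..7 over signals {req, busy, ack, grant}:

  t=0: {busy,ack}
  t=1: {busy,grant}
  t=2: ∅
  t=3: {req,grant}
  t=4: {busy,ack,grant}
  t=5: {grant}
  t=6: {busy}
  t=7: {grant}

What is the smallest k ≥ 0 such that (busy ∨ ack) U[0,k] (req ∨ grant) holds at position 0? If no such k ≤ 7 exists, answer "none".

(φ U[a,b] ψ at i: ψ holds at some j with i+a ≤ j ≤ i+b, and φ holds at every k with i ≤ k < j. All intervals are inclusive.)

Need earliest j ≥ 0 with (req ∨ grant), and (busy ∨ ack) at every k in [0,j-1].
  j=0: rhs fails.
  j=1: rhs holds; lhs holds on [0,0]. k = 1.

1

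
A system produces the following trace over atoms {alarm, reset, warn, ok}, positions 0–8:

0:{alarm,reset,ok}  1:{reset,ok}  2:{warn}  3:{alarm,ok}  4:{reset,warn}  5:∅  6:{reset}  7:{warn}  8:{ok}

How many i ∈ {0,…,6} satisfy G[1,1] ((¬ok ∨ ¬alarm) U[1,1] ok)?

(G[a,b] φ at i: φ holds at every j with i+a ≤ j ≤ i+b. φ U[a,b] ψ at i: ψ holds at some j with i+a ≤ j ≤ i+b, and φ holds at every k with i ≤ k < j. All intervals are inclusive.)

Evaluate at each i in [0,6]:
  i=0: ✗ (fails at j=1)
  i=1: ✓ (all of [2,2])
  i=2: ✗ (fails at j=3)
  i=3: ✗ (fails at j=4)
  i=4: ✗ (fails at j=5)
  i=5: ✗ (fails at j=6)
  i=6: ✓ (all of [7,7])
Positions where it holds: {1, 6} → 2.

2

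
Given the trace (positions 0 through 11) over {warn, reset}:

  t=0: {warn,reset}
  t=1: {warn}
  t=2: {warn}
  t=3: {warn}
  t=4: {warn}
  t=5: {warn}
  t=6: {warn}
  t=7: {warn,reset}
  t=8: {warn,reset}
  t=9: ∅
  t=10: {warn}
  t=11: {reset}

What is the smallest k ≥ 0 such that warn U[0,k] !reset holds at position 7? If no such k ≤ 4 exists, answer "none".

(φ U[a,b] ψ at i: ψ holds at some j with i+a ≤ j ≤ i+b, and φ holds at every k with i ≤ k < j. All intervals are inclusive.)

2

Need earliest j ≥ 7 with !reset, and warn at every k in [7,j-1].
  j=7: rhs fails.
  j=8: rhs fails.
  j=9: rhs holds; lhs holds on [7,8]. k = 2.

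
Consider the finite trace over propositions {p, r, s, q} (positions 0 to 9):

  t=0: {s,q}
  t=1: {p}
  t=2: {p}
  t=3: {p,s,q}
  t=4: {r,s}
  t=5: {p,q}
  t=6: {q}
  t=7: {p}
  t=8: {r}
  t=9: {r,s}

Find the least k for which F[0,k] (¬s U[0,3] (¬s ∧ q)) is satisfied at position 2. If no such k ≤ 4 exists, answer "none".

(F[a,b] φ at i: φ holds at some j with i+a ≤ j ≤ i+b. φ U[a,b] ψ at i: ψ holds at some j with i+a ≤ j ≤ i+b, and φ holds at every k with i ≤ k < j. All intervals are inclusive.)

Scan j = 2,3,… for (¬s U[0,3] (¬s ∧ q)):
  j=2: fails
  j=3: fails
  j=4: fails
  j=5: holds
First hit at j=5, so smallest k = 5-2 = 3.

3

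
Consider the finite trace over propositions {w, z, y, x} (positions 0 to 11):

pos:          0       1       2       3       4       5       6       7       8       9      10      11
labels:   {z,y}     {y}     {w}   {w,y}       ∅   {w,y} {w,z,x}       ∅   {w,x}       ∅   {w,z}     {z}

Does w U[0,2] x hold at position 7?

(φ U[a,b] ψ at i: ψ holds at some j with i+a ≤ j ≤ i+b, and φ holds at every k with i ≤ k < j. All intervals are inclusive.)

Does not hold

Need some j in [7,9] with x, and w at every k in [7,j-1].
  j=7: x false.
  j=8: x holds, but w fails at k=7 → not this j.
  j=9: x false.
No j in the window works → until fails.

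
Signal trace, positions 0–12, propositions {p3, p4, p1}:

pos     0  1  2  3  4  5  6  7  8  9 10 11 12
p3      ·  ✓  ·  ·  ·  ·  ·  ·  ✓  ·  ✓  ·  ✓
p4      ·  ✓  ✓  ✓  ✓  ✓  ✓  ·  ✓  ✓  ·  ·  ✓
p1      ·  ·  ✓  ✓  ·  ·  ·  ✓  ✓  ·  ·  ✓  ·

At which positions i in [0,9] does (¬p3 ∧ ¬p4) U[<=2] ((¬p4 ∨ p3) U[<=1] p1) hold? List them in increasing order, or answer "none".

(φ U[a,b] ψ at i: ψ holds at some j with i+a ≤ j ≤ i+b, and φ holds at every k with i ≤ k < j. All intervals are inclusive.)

Evaluate at each i in [0,9]:
  i=0: ✓ (rhs at j=1; lhs holds on [0,0])
  i=1: ✓ (rhs at j=1)
  i=2: ✓ (rhs at j=2)
  i=3: ✓ (rhs at j=3)
  i=4: ✗ (no rhs in [4,6])
  i=5: ✗ (lhs fails at k=5 before rhs at j=7)
  i=6: ✗ (lhs fails at k=6 before rhs at j=7)
  i=7: ✓ (rhs at j=7)
  i=8: ✓ (rhs at j=8)
  i=9: ✗ (lhs fails at k=9 before rhs at j=10)

0, 1, 2, 3, 7, 8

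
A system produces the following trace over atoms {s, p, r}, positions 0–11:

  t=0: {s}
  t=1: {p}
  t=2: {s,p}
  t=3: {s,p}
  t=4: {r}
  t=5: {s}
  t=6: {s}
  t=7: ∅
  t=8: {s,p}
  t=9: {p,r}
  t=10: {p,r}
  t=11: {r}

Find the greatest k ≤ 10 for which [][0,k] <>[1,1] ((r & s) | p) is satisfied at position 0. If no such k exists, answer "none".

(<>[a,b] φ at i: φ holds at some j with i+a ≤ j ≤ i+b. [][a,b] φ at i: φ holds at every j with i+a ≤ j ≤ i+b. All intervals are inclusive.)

2

<>[1,1] ((r & s) | p) must hold from j=0 onward; find where it first fails.
  j=0: holds
  j=1: holds
  j=2: holds
  j=3: fails
Holds on [0,2], so largest k = 2.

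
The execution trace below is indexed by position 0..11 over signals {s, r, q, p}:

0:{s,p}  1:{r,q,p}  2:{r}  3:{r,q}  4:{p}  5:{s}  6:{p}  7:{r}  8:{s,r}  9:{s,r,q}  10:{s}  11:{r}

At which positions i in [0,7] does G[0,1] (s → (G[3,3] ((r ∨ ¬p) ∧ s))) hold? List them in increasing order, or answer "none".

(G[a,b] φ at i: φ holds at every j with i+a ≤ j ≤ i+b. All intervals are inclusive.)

1, 2, 3, 4, 5, 6

Evaluate at each i in [0,7]:
  i=0: ✗ (fails at j=0)
  i=1: ✓ (all of [1,2])
  i=2: ✓ (all of [2,3])
  i=3: ✓ (all of [3,4])
  i=4: ✓ (all of [4,5])
  i=5: ✓ (all of [5,6])
  i=6: ✓ (all of [6,7])
  i=7: ✗ (fails at j=8)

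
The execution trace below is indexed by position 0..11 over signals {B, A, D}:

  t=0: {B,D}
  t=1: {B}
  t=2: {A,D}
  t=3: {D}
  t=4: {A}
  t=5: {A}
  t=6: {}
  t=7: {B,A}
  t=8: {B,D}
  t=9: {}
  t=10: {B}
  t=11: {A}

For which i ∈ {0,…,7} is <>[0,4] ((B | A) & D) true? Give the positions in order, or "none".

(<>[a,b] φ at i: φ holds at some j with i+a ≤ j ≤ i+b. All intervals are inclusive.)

0, 1, 2, 4, 5, 6, 7

Evaluate at each i in [0,7]:
  i=0: ✓ (witness j=0)
  i=1: ✓ (witness j=2)
  i=2: ✓ (witness j=2)
  i=3: ✗ (none in [3,7])
  i=4: ✓ (witness j=8)
  i=5: ✓ (witness j=8)
  i=6: ✓ (witness j=8)
  i=7: ✓ (witness j=8)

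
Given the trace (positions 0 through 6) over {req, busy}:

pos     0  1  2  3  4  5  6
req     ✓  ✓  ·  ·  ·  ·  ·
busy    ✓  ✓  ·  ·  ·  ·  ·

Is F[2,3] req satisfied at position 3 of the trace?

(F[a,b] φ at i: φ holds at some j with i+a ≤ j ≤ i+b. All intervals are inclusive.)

False

Check req at each j in [5,6]:
  j=5: false
  j=6: false
No position in the window satisfies it → formula fails.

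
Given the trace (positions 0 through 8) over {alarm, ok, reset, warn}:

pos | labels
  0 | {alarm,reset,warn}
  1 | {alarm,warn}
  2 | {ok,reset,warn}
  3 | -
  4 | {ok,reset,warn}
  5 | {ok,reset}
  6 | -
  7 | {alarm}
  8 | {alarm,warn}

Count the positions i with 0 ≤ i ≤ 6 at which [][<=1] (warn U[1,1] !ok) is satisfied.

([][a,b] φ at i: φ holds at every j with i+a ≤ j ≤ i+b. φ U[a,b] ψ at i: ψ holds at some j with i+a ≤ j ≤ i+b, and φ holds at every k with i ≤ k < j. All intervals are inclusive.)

Evaluate at each i in [0,6]:
  i=0: ✗ (fails at j=1)
  i=1: ✗ (fails at j=1)
  i=2: ✗ (fails at j=3)
  i=3: ✗ (fails at j=3)
  i=4: ✗ (fails at j=4)
  i=5: ✗ (fails at j=5)
  i=6: ✗ (fails at j=6)
Positions where it holds: {} → 0.

0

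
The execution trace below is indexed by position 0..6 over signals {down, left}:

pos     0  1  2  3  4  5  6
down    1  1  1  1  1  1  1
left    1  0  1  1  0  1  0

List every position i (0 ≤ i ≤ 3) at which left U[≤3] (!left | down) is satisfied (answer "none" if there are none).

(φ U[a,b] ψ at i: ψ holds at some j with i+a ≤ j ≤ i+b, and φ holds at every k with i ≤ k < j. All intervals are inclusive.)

0, 1, 2, 3

Evaluate at each i in [0,3]:
  i=0: ✓ (rhs at j=0)
  i=1: ✓ (rhs at j=1)
  i=2: ✓ (rhs at j=2)
  i=3: ✓ (rhs at j=3)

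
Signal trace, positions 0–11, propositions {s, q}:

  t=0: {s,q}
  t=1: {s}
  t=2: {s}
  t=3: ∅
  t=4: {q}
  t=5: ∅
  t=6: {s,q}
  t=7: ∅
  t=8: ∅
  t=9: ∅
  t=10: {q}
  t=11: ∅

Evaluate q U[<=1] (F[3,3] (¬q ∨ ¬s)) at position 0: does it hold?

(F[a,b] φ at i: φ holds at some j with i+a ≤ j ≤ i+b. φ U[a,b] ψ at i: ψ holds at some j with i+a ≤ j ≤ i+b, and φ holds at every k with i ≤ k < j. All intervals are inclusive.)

Yes

Need some j in [0,1] with F[3,3] (¬q ∨ ¬s), and q at every k in [0,j-1].
  j=0: F[3,3] (¬q ∨ ¬s) holds; no prefix to check → satisfied.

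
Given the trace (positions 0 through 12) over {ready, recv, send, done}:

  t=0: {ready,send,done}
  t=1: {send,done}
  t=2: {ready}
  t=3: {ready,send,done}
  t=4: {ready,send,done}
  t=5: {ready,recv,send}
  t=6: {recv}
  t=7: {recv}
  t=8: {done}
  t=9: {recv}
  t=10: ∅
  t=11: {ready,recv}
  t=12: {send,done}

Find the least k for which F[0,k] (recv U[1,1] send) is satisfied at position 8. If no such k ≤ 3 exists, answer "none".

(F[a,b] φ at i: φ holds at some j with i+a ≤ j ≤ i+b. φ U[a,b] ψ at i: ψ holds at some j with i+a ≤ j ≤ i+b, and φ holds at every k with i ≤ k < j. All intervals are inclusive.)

3

Scan j = 8,9,… for (recv U[1,1] send):
  j=8: fails
  j=9: fails
  j=10: fails
  j=11: holds
First hit at j=11, so smallest k = 11-8 = 3.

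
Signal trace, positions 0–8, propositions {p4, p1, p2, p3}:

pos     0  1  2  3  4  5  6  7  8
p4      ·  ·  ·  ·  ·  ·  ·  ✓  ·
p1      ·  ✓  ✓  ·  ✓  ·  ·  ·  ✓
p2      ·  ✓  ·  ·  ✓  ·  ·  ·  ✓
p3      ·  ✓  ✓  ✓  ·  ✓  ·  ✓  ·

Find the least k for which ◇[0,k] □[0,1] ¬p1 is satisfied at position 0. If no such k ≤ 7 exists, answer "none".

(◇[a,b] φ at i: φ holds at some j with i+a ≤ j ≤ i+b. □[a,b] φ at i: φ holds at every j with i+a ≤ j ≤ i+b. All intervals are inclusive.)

5

Scan j = 0,1,… for □[0,1] ¬p1:
  j=0: fails
  j=1: fails
  j=2: fails
  j=3: fails
  j=4: fails
  j=5: holds
First hit at j=5, so smallest k = 5-0 = 5.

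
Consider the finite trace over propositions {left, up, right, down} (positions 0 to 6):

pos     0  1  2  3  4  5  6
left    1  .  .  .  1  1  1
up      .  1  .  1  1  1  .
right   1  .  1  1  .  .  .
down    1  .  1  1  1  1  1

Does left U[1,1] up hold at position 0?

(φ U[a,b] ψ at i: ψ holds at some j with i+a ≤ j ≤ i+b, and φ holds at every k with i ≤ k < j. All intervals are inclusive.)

Need some j in [1,1] with up, and left at every k in [0,j-1].
  j=1: up holds; left holds at every k in [0,0] → satisfied.

Yes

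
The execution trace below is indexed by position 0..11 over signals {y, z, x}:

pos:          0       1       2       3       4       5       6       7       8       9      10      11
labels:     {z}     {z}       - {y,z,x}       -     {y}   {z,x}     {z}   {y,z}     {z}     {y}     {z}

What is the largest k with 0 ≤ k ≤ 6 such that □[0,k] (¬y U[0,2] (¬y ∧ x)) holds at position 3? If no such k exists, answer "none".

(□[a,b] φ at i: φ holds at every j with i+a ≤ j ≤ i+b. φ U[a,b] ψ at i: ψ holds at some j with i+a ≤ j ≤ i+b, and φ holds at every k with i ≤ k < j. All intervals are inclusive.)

(¬y U[0,2] (¬y ∧ x)) must hold from j=3 onward; find where it first fails.
  j=3: fails → no k works.

none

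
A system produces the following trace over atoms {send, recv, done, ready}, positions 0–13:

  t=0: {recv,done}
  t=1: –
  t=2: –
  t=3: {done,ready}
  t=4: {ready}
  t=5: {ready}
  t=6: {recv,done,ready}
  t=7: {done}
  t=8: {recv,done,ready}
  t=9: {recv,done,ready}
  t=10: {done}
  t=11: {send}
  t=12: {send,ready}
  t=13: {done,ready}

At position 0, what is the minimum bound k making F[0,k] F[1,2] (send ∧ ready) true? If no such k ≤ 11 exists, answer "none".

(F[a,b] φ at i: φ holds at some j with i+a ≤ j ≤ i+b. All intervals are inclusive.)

Scan j = 0,1,… for F[1,2] (send ∧ ready):
  j=0: fails
  j=1: fails
  j=2: fails
  j=3: fails
  j=4: fails
  j=5: fails
  j=6: fails
  j=7: fails
  j=8: fails
  j=9: fails
  j=10: holds
First hit at j=10, so smallest k = 10-0 = 10.

10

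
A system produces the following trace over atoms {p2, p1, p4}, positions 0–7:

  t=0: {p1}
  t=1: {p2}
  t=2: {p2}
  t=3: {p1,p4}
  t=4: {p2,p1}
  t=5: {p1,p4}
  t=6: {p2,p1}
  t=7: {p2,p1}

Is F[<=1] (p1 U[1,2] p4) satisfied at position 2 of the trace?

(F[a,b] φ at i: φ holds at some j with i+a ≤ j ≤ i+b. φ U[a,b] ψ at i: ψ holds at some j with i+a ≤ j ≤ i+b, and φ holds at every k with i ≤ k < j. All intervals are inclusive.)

Check (p1 U[1,2] p4) at each j in [2,3]:
  j=2: fails
  j=3: holds
Found at j=3 → formula holds.

True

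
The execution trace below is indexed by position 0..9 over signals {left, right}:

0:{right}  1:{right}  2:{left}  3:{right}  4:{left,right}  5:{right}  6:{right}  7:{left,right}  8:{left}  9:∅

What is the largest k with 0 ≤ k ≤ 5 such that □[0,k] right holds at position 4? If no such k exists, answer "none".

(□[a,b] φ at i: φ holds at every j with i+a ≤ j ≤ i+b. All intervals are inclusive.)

3

right must hold from j=4 onward; find where it first fails.
  j=4: holds
  j=5: holds
  j=6: holds
  j=7: holds
  j=8: fails
Holds on [4,7], so largest k = 3.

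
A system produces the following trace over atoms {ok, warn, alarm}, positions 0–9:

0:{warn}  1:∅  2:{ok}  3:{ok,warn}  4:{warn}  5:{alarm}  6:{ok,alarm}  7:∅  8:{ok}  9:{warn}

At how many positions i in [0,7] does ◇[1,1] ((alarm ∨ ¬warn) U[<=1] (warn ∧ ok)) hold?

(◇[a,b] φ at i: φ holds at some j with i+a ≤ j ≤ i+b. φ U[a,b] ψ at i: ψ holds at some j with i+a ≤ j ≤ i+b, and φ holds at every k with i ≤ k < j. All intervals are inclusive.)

2

Evaluate at each i in [0,7]:
  i=0: ✗ (none in [1,1])
  i=1: ✓ (witness j=2)
  i=2: ✓ (witness j=3)
  i=3: ✗ (none in [4,4])
  i=4: ✗ (none in [5,5])
  i=5: ✗ (none in [6,6])
  i=6: ✗ (none in [7,7])
  i=7: ✗ (none in [8,8])
Positions where it holds: {1, 2} → 2.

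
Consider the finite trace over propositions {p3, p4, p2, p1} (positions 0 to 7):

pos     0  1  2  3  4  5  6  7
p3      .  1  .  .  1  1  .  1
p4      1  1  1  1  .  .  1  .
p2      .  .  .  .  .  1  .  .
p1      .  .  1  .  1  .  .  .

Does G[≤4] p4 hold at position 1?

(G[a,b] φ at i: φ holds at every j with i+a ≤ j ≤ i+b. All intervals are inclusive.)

Check p4 at every j in [1,5]:
  j=1: true
  j=2: true
  j=3: true
  j=4: false
  j=5: false
Fails at j=4 → formula fails.

Does not hold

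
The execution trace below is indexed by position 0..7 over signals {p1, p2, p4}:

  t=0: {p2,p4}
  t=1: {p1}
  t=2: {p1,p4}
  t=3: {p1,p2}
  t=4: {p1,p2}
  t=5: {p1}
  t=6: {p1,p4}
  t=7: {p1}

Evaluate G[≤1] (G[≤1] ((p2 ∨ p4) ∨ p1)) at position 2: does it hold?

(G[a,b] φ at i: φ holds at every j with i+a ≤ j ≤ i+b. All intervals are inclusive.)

Check G[≤1] ((p2 ∨ p4) ∨ p1) at every j in [2,3]:
  j=2: holds on [2,3]
  j=3: holds on [3,4]
All positions satisfy it → formula holds.

Holds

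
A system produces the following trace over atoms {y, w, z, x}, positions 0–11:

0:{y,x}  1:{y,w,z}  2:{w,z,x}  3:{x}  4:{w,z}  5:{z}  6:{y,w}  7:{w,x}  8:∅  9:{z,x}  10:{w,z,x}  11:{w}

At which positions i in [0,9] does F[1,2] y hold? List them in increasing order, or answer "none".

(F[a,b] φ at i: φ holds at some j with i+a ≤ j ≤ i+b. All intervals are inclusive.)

Evaluate at each i in [0,9]:
  i=0: ✓ (witness j=1)
  i=1: ✗ (none in [2,3])
  i=2: ✗ (none in [3,4])
  i=3: ✗ (none in [4,5])
  i=4: ✓ (witness j=6)
  i=5: ✓ (witness j=6)
  i=6: ✗ (none in [7,8])
  i=7: ✗ (none in [8,9])
  i=8: ✗ (none in [9,10])
  i=9: ✗ (none in [10,11])

0, 4, 5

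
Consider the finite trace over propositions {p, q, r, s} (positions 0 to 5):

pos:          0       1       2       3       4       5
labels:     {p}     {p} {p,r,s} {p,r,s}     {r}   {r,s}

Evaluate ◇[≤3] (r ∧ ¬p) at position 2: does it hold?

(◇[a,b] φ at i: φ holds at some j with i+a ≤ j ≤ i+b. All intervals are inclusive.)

Holds

Check (r ∧ ¬p) at each j in [2,5]:
  j=2: false
  j=3: false
  j=4: true
  j=5: true
Found at j=4 → formula holds.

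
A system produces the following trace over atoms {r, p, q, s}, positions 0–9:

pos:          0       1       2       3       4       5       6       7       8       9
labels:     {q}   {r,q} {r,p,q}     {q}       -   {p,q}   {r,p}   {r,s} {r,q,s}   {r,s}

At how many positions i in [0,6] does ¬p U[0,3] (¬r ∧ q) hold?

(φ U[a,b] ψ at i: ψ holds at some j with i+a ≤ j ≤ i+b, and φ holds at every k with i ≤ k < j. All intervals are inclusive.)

4

Evaluate at each i in [0,6]:
  i=0: ✓ (rhs at j=0)
  i=1: ✗ (lhs fails at k=2 before rhs at j=3)
  i=2: ✗ (lhs fails at k=2 before rhs at j=3)
  i=3: ✓ (rhs at j=3)
  i=4: ✓ (rhs at j=5; lhs holds on [4,4])
  i=5: ✓ (rhs at j=5)
  i=6: ✗ (no rhs in [6,9])
Positions where it holds: {0, 3, 4, 5} → 4.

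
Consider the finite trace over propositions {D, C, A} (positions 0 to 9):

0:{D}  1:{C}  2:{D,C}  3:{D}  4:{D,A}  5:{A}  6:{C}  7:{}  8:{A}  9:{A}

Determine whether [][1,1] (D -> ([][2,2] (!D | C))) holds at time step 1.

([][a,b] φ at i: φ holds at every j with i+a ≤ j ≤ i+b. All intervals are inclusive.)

No

Check (D -> ([][2,2] (!D | C))) at every j in [2,2]:
  j=2: antecedent true; consequent fails at 4 → ✗
Fails at j=2 → formula fails.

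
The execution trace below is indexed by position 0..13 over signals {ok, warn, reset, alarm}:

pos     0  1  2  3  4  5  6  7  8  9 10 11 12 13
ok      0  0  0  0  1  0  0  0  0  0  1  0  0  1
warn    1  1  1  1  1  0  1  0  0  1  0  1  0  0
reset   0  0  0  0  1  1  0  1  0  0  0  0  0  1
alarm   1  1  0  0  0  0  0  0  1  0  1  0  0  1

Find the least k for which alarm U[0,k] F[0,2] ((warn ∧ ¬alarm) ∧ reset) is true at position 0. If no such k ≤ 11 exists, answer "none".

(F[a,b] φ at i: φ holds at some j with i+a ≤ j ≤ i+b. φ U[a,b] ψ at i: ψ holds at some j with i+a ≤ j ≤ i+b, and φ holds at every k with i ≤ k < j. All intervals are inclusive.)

Need earliest j ≥ 0 with F[0,2] ((warn ∧ ¬alarm) ∧ reset), and alarm at every k in [0,j-1].
  j=0: rhs fails.
  j=1: rhs fails.
  j=2: rhs holds; lhs holds on [0,1]. k = 2.

2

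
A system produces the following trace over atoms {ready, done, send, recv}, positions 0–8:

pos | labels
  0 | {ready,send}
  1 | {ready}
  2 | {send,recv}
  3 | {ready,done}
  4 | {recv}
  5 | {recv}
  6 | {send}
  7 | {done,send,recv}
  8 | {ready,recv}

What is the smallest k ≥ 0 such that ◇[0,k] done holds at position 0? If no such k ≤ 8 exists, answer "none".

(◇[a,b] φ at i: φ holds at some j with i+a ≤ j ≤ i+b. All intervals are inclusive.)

Scan j = 0,1,… for done:
  j=0: fails
  j=1: fails
  j=2: fails
  j=3: holds
First hit at j=3, so smallest k = 3-0 = 3.

3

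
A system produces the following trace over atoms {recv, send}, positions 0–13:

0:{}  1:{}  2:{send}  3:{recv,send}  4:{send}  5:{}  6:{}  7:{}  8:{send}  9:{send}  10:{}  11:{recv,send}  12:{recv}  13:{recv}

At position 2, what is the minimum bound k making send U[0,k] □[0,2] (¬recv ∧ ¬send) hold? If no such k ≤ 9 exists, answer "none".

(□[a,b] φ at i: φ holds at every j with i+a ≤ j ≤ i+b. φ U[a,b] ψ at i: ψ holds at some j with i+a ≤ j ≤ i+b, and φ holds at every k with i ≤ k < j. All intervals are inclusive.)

3

Need earliest j ≥ 2 with □[0,2] (¬recv ∧ ¬send), and send at every k in [2,j-1].
  j=2: rhs fails.
  j=3: rhs fails.
  j=4: rhs fails.
  j=5: rhs holds; lhs holds on [2,4]. k = 3.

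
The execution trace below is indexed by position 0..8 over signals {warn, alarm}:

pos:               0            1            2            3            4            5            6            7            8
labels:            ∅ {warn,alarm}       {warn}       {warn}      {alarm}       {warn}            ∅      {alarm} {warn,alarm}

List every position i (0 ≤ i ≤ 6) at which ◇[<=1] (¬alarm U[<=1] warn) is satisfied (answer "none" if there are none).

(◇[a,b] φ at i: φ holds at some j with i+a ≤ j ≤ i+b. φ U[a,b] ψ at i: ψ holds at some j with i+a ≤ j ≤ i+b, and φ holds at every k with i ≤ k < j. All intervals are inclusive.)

0, 1, 2, 3, 4, 5

Evaluate at each i in [0,6]:
  i=0: ✓ (witness j=0)
  i=1: ✓ (witness j=1)
  i=2: ✓ (witness j=2)
  i=3: ✓ (witness j=3)
  i=4: ✓ (witness j=5)
  i=5: ✓ (witness j=5)
  i=6: ✗ (none in [6,7])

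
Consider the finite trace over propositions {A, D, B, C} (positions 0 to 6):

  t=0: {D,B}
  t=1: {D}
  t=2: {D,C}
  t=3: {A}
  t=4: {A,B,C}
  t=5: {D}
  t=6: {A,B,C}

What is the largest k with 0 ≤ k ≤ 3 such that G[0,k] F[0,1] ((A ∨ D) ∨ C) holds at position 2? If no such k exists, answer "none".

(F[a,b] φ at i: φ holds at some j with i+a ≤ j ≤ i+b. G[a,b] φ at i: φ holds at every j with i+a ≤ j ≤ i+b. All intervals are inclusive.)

F[0,1] ((A ∨ D) ∨ C) must hold from j=2 onward; find where it first fails.
  j=2: holds
  j=3: holds
  j=4: holds
  j=5: holds
Holds through j=5; largest k = 3.

3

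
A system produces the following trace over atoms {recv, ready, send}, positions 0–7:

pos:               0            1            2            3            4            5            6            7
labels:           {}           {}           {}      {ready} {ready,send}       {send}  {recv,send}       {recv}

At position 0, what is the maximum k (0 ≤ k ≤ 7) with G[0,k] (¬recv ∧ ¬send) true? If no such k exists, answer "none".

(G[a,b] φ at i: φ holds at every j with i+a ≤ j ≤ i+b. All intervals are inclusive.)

3

(¬recv ∧ ¬send) must hold from j=0 onward; find where it first fails.
  j=0: holds
  j=1: holds
  j=2: holds
  j=3: holds
  j=4: fails
Holds on [0,3], so largest k = 3.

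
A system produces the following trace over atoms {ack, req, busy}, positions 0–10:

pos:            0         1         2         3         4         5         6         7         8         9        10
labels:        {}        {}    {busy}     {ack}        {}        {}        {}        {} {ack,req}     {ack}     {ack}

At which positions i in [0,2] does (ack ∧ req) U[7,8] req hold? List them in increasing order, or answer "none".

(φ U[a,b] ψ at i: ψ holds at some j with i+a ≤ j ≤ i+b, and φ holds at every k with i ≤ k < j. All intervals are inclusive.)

Evaluate at each i in [0,2]:
  i=0: ✗ (lhs fails at k=0 before rhs at j=8)
  i=1: ✗ (lhs fails at k=1 before rhs at j=8)
  i=2: ✗ (no rhs in [9,10])

none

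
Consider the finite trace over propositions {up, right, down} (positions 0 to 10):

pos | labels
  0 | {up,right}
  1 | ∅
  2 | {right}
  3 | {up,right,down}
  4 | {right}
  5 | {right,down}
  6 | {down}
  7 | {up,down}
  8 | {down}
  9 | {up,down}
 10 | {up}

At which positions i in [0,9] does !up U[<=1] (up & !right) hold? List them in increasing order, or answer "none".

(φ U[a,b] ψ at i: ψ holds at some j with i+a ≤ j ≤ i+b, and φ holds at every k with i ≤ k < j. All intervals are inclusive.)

6, 7, 8, 9

Evaluate at each i in [0,9]:
  i=0: ✗ (no rhs in [0,1])
  i=1: ✗ (no rhs in [1,2])
  i=2: ✗ (no rhs in [2,3])
  i=3: ✗ (no rhs in [3,4])
  i=4: ✗ (no rhs in [4,5])
  i=5: ✗ (no rhs in [5,6])
  i=6: ✓ (rhs at j=7; lhs holds on [6,6])
  i=7: ✓ (rhs at j=7)
  i=8: ✓ (rhs at j=9; lhs holds on [8,8])
  i=9: ✓ (rhs at j=9)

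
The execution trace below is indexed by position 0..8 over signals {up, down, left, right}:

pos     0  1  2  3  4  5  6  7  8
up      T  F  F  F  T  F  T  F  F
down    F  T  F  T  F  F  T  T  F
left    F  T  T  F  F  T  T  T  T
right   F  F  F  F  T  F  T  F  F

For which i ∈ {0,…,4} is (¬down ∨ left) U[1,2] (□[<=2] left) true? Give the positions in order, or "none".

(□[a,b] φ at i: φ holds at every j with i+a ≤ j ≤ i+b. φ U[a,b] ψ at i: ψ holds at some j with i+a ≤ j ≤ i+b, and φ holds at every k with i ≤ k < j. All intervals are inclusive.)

Evaluate at each i in [0,4]:
  i=0: ✗ (no rhs in [1,2])
  i=1: ✗ (no rhs in [2,3])
  i=2: ✗ (no rhs in [3,4])
  i=3: ✗ (lhs fails at k=3 before rhs at j=5)
  i=4: ✓ (rhs at j=5; lhs holds on [4,4])

4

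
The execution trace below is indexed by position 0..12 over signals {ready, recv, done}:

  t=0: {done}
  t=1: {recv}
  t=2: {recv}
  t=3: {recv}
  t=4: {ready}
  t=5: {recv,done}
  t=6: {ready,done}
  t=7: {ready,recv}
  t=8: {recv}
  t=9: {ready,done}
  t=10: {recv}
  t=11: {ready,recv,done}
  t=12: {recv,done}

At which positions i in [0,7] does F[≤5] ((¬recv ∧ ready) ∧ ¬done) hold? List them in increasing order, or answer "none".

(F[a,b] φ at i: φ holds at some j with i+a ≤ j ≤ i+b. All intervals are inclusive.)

Evaluate at each i in [0,7]:
  i=0: ✓ (witness j=4)
  i=1: ✓ (witness j=4)
  i=2: ✓ (witness j=4)
  i=3: ✓ (witness j=4)
  i=4: ✓ (witness j=4)
  i=5: ✗ (none in [5,10])
  i=6: ✗ (none in [6,11])
  i=7: ✗ (none in [7,12])

0, 1, 2, 3, 4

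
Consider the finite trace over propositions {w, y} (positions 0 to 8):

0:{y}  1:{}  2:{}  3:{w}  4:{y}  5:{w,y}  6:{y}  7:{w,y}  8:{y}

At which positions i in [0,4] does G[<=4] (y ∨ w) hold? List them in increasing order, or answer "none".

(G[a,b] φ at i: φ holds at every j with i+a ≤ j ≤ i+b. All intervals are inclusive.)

3, 4

Evaluate at each i in [0,4]:
  i=0: ✗ (fails at j=1)
  i=1: ✗ (fails at j=1)
  i=2: ✗ (fails at j=2)
  i=3: ✓ (all of [3,7])
  i=4: ✓ (all of [4,8])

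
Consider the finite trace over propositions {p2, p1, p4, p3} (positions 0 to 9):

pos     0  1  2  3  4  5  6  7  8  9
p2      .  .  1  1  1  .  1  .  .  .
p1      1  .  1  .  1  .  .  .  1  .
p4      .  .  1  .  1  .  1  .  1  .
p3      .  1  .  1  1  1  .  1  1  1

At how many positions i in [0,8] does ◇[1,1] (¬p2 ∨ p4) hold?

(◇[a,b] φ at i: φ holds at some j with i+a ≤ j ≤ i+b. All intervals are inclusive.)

Evaluate at each i in [0,8]:
  i=0: ✓ (witness j=1)
  i=1: ✓ (witness j=2)
  i=2: ✗ (none in [3,3])
  i=3: ✓ (witness j=4)
  i=4: ✓ (witness j=5)
  i=5: ✓ (witness j=6)
  i=6: ✓ (witness j=7)
  i=7: ✓ (witness j=8)
  i=8: ✓ (witness j=9)
Positions where it holds: {0, 1, 3, 4, 5, 6, 7, 8} → 8.

8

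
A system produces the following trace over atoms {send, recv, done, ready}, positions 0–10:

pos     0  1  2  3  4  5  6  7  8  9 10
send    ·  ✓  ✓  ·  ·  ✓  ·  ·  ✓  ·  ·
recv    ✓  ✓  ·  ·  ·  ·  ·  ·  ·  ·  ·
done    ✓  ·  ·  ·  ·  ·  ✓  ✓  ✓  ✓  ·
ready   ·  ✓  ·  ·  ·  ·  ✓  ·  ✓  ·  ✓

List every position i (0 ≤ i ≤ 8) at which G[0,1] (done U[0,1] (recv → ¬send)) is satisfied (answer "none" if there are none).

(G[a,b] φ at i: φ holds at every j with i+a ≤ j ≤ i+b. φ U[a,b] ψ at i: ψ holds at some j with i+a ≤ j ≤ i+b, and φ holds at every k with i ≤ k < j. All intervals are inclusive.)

2, 3, 4, 5, 6, 7, 8

Evaluate at each i in [0,8]:
  i=0: ✗ (fails at j=1)
  i=1: ✗ (fails at j=1)
  i=2: ✓ (all of [2,3])
  i=3: ✓ (all of [3,4])
  i=4: ✓ (all of [4,5])
  i=5: ✓ (all of [5,6])
  i=6: ✓ (all of [6,7])
  i=7: ✓ (all of [7,8])
  i=8: ✓ (all of [8,9])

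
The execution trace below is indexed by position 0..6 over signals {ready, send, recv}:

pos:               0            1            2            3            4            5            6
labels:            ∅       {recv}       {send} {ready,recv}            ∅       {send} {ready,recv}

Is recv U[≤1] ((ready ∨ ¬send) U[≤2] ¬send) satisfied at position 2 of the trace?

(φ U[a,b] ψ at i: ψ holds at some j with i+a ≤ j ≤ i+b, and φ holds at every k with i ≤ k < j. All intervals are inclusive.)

Need some j in [2,3] with ((ready ∨ ¬send) U[≤2] ¬send), and recv at every k in [2,j-1].
  j=2: ((ready ∨ ¬send) U[≤2] ¬send) — fails.
  j=3: ((ready ∨ ¬send) U[≤2] ¬send) holds, but recv fails at k=2 → not this j.
No j in the window works → until fails.

No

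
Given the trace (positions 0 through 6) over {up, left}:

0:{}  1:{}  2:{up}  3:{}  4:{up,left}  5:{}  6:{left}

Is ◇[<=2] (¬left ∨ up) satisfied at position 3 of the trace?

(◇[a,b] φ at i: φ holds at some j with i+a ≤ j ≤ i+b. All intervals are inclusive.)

Check (¬left ∨ up) at each j in [3,5]:
  j=3: true
  j=4: true
  j=5: true
Found at j=3 → formula holds.

True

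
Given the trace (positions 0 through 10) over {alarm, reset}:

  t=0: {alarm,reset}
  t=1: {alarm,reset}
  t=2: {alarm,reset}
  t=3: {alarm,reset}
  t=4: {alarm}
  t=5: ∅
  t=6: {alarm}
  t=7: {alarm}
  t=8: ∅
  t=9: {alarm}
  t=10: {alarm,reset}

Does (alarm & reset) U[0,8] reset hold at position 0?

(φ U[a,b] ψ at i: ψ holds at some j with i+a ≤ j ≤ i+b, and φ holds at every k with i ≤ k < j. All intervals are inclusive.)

True

Need some j in [0,8] with reset, and (alarm & reset) at every k in [0,j-1].
  j=0: reset holds; no prefix to check → satisfied.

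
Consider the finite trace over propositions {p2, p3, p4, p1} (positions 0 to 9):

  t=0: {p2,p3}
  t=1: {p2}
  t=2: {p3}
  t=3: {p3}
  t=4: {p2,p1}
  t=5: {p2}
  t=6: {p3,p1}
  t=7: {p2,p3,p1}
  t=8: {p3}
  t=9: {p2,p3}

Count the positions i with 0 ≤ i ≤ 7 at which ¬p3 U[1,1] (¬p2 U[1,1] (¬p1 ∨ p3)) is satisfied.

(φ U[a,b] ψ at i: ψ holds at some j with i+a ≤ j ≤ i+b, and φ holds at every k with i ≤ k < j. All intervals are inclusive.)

Evaluate at each i in [0,7]:
  i=0: ✗ (no rhs in [1,1])
  i=1: ✓ (rhs at j=2; lhs holds on [1,1])
  i=2: ✗ (no rhs in [3,3])
  i=3: ✗ (no rhs in [4,4])
  i=4: ✗ (no rhs in [5,5])
  i=5: ✓ (rhs at j=6; lhs holds on [5,5])
  i=6: ✗ (no rhs in [7,7])
  i=7: ✗ (lhs fails at k=7 before rhs at j=8)
Positions where it holds: {1, 5} → 2.

2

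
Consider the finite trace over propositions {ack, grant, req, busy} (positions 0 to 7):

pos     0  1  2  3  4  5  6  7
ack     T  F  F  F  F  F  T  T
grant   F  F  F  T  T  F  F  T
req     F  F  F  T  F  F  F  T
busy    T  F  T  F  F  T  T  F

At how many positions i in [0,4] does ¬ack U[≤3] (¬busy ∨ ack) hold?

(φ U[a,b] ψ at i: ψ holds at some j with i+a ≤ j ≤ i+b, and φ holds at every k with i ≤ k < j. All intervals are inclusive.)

5

Evaluate at each i in [0,4]:
  i=0: ✓ (rhs at j=0)
  i=1: ✓ (rhs at j=1)
  i=2: ✓ (rhs at j=3; lhs holds on [2,2])
  i=3: ✓ (rhs at j=3)
  i=4: ✓ (rhs at j=4)
Positions where it holds: {0, 1, 2, 3, 4} → 5.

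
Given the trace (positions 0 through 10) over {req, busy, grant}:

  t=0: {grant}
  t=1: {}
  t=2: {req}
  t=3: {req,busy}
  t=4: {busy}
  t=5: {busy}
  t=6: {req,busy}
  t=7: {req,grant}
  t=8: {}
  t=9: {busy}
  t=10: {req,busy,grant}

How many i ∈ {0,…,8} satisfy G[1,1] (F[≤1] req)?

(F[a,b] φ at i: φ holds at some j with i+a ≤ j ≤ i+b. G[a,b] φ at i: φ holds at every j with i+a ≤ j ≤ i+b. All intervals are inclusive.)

Evaluate at each i in [0,8]:
  i=0: ✓ (all of [1,1])
  i=1: ✓ (all of [2,2])
  i=2: ✓ (all of [3,3])
  i=3: ✗ (fails at j=4)
  i=4: ✓ (all of [5,5])
  i=5: ✓ (all of [6,6])
  i=6: ✓ (all of [7,7])
  i=7: ✗ (fails at j=8)
  i=8: ✓ (all of [9,9])
Positions where it holds: {0, 1, 2, 4, 5, 6, 8} → 7.

7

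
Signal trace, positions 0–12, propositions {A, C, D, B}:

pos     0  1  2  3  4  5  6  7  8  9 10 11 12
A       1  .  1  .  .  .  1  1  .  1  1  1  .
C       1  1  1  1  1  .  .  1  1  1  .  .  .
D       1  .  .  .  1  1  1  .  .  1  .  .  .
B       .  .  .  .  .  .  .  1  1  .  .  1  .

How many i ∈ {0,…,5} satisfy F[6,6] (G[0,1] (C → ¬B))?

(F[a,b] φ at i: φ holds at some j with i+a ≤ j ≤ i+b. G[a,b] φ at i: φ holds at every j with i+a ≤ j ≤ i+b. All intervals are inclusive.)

3

Evaluate at each i in [0,5]:
  i=0: ✗ (none in [6,6])
  i=1: ✗ (none in [7,7])
  i=2: ✗ (none in [8,8])
  i=3: ✓ (witness j=9)
  i=4: ✓ (witness j=10)
  i=5: ✓ (witness j=11)
Positions where it holds: {3, 4, 5} → 3.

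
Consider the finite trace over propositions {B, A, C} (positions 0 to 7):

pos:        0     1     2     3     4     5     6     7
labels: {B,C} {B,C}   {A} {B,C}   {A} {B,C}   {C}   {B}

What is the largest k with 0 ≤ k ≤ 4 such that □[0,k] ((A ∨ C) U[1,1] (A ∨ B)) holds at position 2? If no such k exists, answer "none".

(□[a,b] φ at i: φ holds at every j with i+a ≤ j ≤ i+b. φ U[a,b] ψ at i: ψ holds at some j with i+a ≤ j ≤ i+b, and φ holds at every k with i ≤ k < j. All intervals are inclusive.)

2

((A ∨ C) U[1,1] (A ∨ B)) must hold from j=2 onward; find where it first fails.
  j=2: holds
  j=3: holds
  j=4: holds
  j=5: fails
Holds on [2,4], so largest k = 2.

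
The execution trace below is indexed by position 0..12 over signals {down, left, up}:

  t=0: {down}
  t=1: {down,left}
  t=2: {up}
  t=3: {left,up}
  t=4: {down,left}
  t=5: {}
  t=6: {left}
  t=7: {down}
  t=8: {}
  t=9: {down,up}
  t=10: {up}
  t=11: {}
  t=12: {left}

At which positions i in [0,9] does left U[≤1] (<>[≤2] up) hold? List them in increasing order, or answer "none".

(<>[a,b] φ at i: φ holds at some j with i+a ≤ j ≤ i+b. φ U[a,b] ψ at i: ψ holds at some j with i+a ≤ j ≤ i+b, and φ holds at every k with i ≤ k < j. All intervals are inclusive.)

0, 1, 2, 3, 6, 7, 8, 9

Evaluate at each i in [0,9]:
  i=0: ✓ (rhs at j=0)
  i=1: ✓ (rhs at j=1)
  i=2: ✓ (rhs at j=2)
  i=3: ✓ (rhs at j=3)
  i=4: ✗ (no rhs in [4,5])
  i=5: ✗ (no rhs in [5,6])
  i=6: ✓ (rhs at j=7; lhs holds on [6,6])
  i=7: ✓ (rhs at j=7)
  i=8: ✓ (rhs at j=8)
  i=9: ✓ (rhs at j=9)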